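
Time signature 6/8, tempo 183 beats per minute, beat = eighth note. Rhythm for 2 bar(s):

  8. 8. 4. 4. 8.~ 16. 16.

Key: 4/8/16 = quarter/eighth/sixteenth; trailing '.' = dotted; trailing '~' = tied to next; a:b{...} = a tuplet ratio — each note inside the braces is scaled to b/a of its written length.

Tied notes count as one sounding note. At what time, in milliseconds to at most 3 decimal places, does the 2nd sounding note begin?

note 2 onset = 3/2b = 491.803ms

1. 0.0ms @ 0 + 491.803ms (3/2)
2. 491.803ms @ 3/2 + 491.803ms (3/2)
3. 983.607ms @ 3 + 983.607ms (3)
4. 1967.213ms @ 6 + 983.607ms (3)
5. 2950.82ms @ 9 + 737.705ms (9/4)
6. 3688.525ms @ 45/4 + 245.902ms (3/4)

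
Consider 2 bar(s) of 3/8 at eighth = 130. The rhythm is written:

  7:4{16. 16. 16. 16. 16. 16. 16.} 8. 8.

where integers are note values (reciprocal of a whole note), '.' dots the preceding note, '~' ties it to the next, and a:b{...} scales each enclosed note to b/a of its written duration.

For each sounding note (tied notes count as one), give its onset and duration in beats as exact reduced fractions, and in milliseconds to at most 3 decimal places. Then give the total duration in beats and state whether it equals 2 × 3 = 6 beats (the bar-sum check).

1) 0.0ms=0b +197.802ms=3/7b
2) 197.802ms=3/7b +197.802ms=3/7b
3) 395.604ms=6/7b +197.802ms=3/7b
4) 593.407ms=9/7b +197.802ms=3/7b
5) 791.209ms=12/7b +197.802ms=3/7b
6) 989.011ms=15/7b +197.802ms=3/7b
7) 1186.813ms=18/7b +197.802ms=3/7b
8) 1384.615ms=3b +692.308ms=3/2b
9) 2076.923ms=9/2b +692.308ms=3/2b
Σ=6b of 6 (130bpm 3/8) — PASS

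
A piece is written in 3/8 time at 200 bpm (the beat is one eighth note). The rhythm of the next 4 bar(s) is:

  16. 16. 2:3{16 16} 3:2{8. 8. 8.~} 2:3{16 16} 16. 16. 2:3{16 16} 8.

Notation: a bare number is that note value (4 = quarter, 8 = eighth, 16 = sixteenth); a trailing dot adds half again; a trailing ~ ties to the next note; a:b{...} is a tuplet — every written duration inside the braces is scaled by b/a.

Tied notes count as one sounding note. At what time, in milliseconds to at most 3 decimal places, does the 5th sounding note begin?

1. 0.0ms @ 0 + 225.0ms (3/4)
2. 225.0ms @ 3/4 + 225.0ms (3/4)
3. 450.0ms @ 3/2 + 225.0ms (3/4)
4. 675.0ms @ 9/4 + 225.0ms (3/4)
5. 900.0ms @ 3 + 300.0ms (1)
6. 1200.0ms @ 4 + 300.0ms (1)
7. 1500.0ms @ 5 + 525.0ms (7/4)
8. 2025.0ms @ 27/4 + 225.0ms (3/4)
9. 2250.0ms @ 15/2 + 225.0ms (3/4)
10. 2475.0ms @ 33/4 + 225.0ms (3/4)
11. 2700.0ms @ 9 + 225.0ms (3/4)
12. 2925.0ms @ 39/4 + 225.0ms (3/4)
13. 3150.0ms @ 21/2 + 450.0ms (3/2)

note 5 onset = 3b = 900.0ms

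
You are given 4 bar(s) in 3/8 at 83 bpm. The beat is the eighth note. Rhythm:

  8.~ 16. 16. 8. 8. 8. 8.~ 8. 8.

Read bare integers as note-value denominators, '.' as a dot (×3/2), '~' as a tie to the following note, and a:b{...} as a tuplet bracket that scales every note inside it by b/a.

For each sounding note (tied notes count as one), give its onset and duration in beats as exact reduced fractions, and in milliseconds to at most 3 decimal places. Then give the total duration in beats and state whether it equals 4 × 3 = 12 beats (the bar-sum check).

1) 0.0ms=0b +1626.506ms=9/4b
2) 1626.506ms=9/4b +542.169ms=3/4b
3) 2168.675ms=3b +1084.337ms=3/2b
4) 3253.012ms=9/2b +1084.337ms=3/2b
5) 4337.349ms=6b +1084.337ms=3/2b
6) 5421.687ms=15/2b +2168.675ms=3b
7) 7590.361ms=21/2b +1084.337ms=3/2b
Σ=12b of 12 (83bpm 3/8) — PASS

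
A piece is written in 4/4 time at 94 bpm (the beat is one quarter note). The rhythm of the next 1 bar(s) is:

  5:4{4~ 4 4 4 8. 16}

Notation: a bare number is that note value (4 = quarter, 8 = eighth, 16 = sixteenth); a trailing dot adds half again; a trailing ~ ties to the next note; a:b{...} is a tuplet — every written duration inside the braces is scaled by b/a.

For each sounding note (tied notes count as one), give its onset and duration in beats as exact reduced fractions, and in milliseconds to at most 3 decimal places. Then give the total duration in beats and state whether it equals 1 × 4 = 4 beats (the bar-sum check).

1) 0.0ms=0b +1021.277ms=8/5b
2) 1021.277ms=8/5b +510.638ms=4/5b
3) 1531.915ms=12/5b +510.638ms=4/5b
4) 2042.553ms=16/5b +382.979ms=3/5b
5) 2425.532ms=19/5b +127.66ms=1/5b
Σ=4b of 4 (94bpm 4/4) — PASS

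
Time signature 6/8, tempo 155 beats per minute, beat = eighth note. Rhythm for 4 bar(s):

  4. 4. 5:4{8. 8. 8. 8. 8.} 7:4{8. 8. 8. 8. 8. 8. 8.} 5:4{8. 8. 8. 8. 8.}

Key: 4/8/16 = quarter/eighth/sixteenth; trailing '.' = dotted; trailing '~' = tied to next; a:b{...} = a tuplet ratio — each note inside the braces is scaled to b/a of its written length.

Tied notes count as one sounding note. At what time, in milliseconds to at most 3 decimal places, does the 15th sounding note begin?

note 15 onset = 18b = 6967.742ms

1. 0.0ms @ 0 + 1161.29ms (3)
2. 1161.29ms @ 3 + 1161.29ms (3)
3. 2322.581ms @ 6 + 464.516ms (6/5)
4. 2787.097ms @ 36/5 + 464.516ms (6/5)
5. 3251.613ms @ 42/5 + 464.516ms (6/5)
6. 3716.129ms @ 48/5 + 464.516ms (6/5)
7. 4180.645ms @ 54/5 + 464.516ms (6/5)
8. 4645.161ms @ 12 + 331.797ms (6/7)
9. 4976.959ms @ 90/7 + 331.797ms (6/7)
10. 5308.756ms @ 96/7 + 331.797ms (6/7)
11. 5640.553ms @ 102/7 + 331.797ms (6/7)
12. 5972.35ms @ 108/7 + 331.797ms (6/7)
13. 6304.147ms @ 114/7 + 331.797ms (6/7)
14. 6635.945ms @ 120/7 + 331.797ms (6/7)
15. 6967.742ms @ 18 + 464.516ms (6/5)
16. 7432.258ms @ 96/5 + 464.516ms (6/5)
17. 7896.774ms @ 102/5 + 464.516ms (6/5)
18. 8361.29ms @ 108/5 + 464.516ms (6/5)
19. 8825.806ms @ 114/5 + 464.516ms (6/5)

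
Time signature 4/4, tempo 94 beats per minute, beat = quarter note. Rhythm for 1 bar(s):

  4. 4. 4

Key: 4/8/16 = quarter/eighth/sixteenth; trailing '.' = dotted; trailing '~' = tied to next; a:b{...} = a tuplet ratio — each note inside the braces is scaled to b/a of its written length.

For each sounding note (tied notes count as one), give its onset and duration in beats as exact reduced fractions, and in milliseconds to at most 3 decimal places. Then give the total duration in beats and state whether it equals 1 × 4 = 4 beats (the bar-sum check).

1) 0.0ms=0b +957.447ms=3/2b
2) 957.447ms=3/2b +957.447ms=3/2b
3) 1914.894ms=3b +638.298ms=1b
Σ=4b of 4 (94bpm 4/4) — PASS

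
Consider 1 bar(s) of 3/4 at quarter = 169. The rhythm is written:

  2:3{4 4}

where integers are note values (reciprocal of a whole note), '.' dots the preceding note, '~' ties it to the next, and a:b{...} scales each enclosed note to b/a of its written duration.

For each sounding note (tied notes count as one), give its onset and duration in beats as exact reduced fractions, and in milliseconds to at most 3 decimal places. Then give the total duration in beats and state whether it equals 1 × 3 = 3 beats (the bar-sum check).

1) 0.0ms=0b +532.544ms=3/2b
2) 532.544ms=3/2b +532.544ms=3/2b
Σ=3b of 3 (169bpm 3/4) — PASS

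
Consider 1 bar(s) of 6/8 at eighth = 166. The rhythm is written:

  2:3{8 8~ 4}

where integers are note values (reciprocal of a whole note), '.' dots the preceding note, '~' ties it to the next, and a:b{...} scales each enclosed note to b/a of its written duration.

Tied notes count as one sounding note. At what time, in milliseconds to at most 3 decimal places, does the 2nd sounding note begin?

1. 0.0ms @ 0 + 542.169ms (3/2)
2. 542.169ms @ 3/2 + 1626.506ms (9/2)

note 2 onset = 3/2b = 542.169ms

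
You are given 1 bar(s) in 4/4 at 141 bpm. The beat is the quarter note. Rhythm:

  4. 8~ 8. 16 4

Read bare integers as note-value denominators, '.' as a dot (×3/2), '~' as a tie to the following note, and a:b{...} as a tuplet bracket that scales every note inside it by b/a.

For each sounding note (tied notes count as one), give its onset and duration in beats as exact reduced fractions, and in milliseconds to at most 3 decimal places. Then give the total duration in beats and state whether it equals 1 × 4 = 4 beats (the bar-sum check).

1) 0.0ms=0b +638.298ms=3/2b
2) 638.298ms=3/2b +531.915ms=5/4b
3) 1170.213ms=11/4b +106.383ms=1/4b
4) 1276.596ms=3b +425.532ms=1b
Σ=4b of 4 (141bpm 4/4) — PASS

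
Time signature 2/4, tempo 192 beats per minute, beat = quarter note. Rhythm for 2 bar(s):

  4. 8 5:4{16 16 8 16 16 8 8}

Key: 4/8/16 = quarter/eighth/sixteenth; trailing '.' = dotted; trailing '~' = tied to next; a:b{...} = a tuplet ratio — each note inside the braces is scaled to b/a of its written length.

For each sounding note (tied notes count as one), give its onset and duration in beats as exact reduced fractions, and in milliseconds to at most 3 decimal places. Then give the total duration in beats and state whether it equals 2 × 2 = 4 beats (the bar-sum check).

1) 0.0ms=0b +468.75ms=3/2b
2) 468.75ms=3/2b +156.25ms=1/2b
3) 625.0ms=2b +62.5ms=1/5b
4) 687.5ms=11/5b +62.5ms=1/5b
5) 750.0ms=12/5b +125.0ms=2/5b
6) 875.0ms=14/5b +62.5ms=1/5b
7) 937.5ms=3b +62.5ms=1/5b
8) 1000.0ms=16/5b +125.0ms=2/5b
9) 1125.0ms=18/5b +125.0ms=2/5b
Σ=4b of 4 (192bpm 2/4) — PASS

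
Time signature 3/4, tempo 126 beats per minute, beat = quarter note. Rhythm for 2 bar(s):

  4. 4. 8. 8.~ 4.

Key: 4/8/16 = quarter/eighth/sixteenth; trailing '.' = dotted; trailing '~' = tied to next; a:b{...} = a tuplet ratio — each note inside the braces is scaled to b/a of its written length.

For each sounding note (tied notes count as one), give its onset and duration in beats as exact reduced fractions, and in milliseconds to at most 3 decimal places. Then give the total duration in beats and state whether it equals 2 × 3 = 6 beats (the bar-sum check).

1) 0.0ms=0b +714.286ms=3/2b
2) 714.286ms=3/2b +714.286ms=3/2b
3) 1428.571ms=3b +357.143ms=3/4b
4) 1785.714ms=15/4b +1071.429ms=9/4b
Σ=6b of 6 (126bpm 3/4) — PASS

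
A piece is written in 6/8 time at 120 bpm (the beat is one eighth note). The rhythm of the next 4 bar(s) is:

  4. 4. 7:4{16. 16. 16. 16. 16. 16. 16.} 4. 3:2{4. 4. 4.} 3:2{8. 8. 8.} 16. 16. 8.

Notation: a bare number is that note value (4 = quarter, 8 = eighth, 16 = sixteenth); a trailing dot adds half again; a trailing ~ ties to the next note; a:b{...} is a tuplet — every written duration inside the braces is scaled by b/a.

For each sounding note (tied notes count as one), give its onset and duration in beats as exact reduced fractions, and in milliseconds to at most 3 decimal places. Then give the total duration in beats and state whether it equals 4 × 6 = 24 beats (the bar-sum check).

1) 0.0ms=0b +1500.0ms=3b
2) 1500.0ms=3b +1500.0ms=3b
3) 3000.0ms=6b +214.286ms=3/7b
4) 3214.286ms=45/7b +214.286ms=3/7b
5) 3428.571ms=48/7b +214.286ms=3/7b
6) 3642.857ms=51/7b +214.286ms=3/7b
7) 3857.143ms=54/7b +214.286ms=3/7b
8) 4071.429ms=57/7b +214.286ms=3/7b
9) 4285.714ms=60/7b +214.286ms=3/7b
10) 4500.0ms=9b +1500.0ms=3b
11) 6000.0ms=12b +1000.0ms=2b
12) 7000.0ms=14b +1000.0ms=2b
13) 8000.0ms=16b +1000.0ms=2b
14) 9000.0ms=18b +500.0ms=1b
15) 9500.0ms=19b +500.0ms=1b
16) 10000.0ms=20b +500.0ms=1b
17) 10500.0ms=21b +375.0ms=3/4b
18) 10875.0ms=87/4b +375.0ms=3/4b
19) 11250.0ms=45/2b +750.0ms=3/2b
Σ=24b of 24 (120bpm 6/8) — PASS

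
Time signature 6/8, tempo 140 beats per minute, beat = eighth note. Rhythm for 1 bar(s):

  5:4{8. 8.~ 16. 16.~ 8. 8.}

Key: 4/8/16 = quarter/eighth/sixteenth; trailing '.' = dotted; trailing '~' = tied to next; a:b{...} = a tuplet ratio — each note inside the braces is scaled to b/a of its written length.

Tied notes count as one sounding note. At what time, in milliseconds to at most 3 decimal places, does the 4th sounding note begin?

1. 0.0ms @ 0 + 514.286ms (6/5)
2. 514.286ms @ 6/5 + 771.429ms (9/5)
3. 1285.714ms @ 3 + 771.429ms (9/5)
4. 2057.143ms @ 24/5 + 514.286ms (6/5)

note 4 onset = 24/5b = 2057.143ms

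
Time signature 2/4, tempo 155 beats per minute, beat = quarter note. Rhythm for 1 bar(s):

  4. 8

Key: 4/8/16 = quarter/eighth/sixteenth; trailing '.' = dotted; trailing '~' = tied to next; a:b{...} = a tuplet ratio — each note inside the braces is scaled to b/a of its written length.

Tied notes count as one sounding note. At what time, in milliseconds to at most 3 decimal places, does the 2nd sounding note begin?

note 2 onset = 3/2b = 580.645ms

1. 0.0ms @ 0 + 580.645ms (3/2)
2. 580.645ms @ 3/2 + 193.548ms (1/2)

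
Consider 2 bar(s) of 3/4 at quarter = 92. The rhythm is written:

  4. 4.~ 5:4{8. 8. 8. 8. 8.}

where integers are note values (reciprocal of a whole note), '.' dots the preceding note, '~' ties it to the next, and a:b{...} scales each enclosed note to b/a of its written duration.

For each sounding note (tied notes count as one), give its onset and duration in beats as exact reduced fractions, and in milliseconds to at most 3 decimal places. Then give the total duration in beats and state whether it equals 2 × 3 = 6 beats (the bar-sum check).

1) 0.0ms=0b +978.261ms=3/2b
2) 978.261ms=3/2b +1369.565ms=21/10b
3) 2347.826ms=18/5b +391.304ms=3/5b
4) 2739.13ms=21/5b +391.304ms=3/5b
5) 3130.435ms=24/5b +391.304ms=3/5b
6) 3521.739ms=27/5b +391.304ms=3/5b
Σ=6b of 6 (92bpm 3/4) — PASS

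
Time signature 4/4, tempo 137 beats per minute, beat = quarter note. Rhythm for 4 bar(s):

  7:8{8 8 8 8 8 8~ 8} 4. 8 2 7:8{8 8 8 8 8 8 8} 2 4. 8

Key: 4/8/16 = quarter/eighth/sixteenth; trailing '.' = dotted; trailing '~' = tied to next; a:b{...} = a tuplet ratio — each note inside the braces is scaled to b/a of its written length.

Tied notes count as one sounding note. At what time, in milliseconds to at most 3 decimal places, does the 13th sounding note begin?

1. 0.0ms @ 0 + 250.261ms (4/7)
2. 250.261ms @ 4/7 + 250.261ms (4/7)
3. 500.521ms @ 8/7 + 250.261ms (4/7)
4. 750.782ms @ 12/7 + 250.261ms (4/7)
5. 1001.043ms @ 16/7 + 250.261ms (4/7)
6. 1251.303ms @ 20/7 + 500.521ms (8/7)
7. 1751.825ms @ 4 + 656.934ms (3/2)
8. 2408.759ms @ 11/2 + 218.978ms (1/2)
9. 2627.737ms @ 6 + 875.912ms (2)
10. 3503.65ms @ 8 + 250.261ms (4/7)
11. 3753.91ms @ 60/7 + 250.261ms (4/7)
12. 4004.171ms @ 64/7 + 250.261ms (4/7)
13. 4254.432ms @ 68/7 + 250.261ms (4/7)
14. 4504.692ms @ 72/7 + 250.261ms (4/7)
15. 4754.953ms @ 76/7 + 250.261ms (4/7)
16. 5005.214ms @ 80/7 + 250.261ms (4/7)
17. 5255.474ms @ 12 + 875.912ms (2)
18. 6131.387ms @ 14 + 656.934ms (3/2)
19. 6788.321ms @ 31/2 + 218.978ms (1/2)

note 13 onset = 68/7b = 4254.432ms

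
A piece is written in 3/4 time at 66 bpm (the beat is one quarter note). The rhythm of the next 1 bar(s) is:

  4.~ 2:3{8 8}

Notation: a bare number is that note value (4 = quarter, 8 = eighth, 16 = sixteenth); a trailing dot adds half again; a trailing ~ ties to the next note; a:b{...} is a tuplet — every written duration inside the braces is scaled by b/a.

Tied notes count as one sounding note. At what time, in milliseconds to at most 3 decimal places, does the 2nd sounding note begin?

note 2 onset = 9/4b = 2045.455ms

1. 0.0ms @ 0 + 2045.455ms (9/4)
2. 2045.455ms @ 9/4 + 681.818ms (3/4)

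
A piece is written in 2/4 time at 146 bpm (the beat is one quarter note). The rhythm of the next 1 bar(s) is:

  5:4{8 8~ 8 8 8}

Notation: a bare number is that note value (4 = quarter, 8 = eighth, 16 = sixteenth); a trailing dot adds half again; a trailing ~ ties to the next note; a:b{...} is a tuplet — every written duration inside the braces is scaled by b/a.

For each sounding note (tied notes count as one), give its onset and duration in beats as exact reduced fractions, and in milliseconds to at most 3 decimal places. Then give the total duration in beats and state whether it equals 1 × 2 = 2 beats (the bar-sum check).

1) 0.0ms=0b +164.384ms=2/5b
2) 164.384ms=2/5b +328.767ms=4/5b
3) 493.151ms=6/5b +164.384ms=2/5b
4) 657.534ms=8/5b +164.384ms=2/5b
Σ=2b of 2 (146bpm 2/4) — PASS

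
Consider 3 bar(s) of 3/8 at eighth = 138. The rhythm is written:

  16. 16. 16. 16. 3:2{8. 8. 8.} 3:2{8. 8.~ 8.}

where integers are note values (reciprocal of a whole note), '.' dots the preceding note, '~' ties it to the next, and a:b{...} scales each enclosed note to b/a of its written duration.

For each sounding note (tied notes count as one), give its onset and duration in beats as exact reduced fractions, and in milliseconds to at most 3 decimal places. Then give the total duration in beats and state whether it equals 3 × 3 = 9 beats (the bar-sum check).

1) 0.0ms=0b +326.087ms=3/4b
2) 326.087ms=3/4b +326.087ms=3/4b
3) 652.174ms=3/2b +326.087ms=3/4b
4) 978.261ms=9/4b +326.087ms=3/4b
5) 1304.348ms=3b +434.783ms=1b
6) 1739.13ms=4b +434.783ms=1b
7) 2173.913ms=5b +434.783ms=1b
8) 2608.696ms=6b +434.783ms=1b
9) 3043.478ms=7b +869.565ms=2b
Σ=9b of 9 (138bpm 3/8) — PASS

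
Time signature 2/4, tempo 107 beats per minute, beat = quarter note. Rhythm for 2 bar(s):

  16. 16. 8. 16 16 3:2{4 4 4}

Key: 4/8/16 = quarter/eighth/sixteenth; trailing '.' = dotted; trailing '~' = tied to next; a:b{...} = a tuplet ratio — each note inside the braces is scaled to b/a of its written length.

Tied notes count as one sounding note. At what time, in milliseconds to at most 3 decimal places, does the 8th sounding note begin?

1. 0.0ms @ 0 + 210.28ms (3/8)
2. 210.28ms @ 3/8 + 210.28ms (3/8)
3. 420.561ms @ 3/4 + 420.561ms (3/4)
4. 841.121ms @ 3/2 + 140.187ms (1/4)
5. 981.308ms @ 7/4 + 140.187ms (1/4)
6. 1121.495ms @ 2 + 373.832ms (2/3)
7. 1495.327ms @ 8/3 + 373.832ms (2/3)
8. 1869.159ms @ 10/3 + 373.832ms (2/3)

note 8 onset = 10/3b = 1869.159ms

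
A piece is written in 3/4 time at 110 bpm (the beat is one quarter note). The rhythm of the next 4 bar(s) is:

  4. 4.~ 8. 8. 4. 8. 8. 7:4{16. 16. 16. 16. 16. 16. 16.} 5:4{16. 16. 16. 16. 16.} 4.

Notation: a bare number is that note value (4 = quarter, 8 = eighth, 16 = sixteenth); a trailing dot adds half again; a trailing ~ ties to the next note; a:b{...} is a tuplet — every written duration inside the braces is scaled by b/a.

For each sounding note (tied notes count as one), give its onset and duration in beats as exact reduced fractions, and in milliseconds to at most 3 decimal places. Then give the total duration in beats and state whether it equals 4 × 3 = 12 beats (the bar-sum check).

1) 0.0ms=0b +818.182ms=3/2b
2) 818.182ms=3/2b +1227.273ms=9/4b
3) 2045.455ms=15/4b +409.091ms=3/4b
4) 2454.545ms=9/2b +818.182ms=3/2b
5) 3272.727ms=6b +409.091ms=3/4b
6) 3681.818ms=27/4b +409.091ms=3/4b
7) 4090.909ms=15/2b +116.883ms=3/14b
8) 4207.792ms=54/7b +116.883ms=3/14b
9) 4324.675ms=111/14b +116.883ms=3/14b
10) 4441.558ms=57/7b +116.883ms=3/14b
11) 4558.442ms=117/14b +116.883ms=3/14b
12) 4675.325ms=60/7b +116.883ms=3/14b
13) 4792.208ms=123/14b +116.883ms=3/14b
14) 4909.091ms=9b +163.636ms=3/10b
15) 5072.727ms=93/10b +163.636ms=3/10b
16) 5236.364ms=48/5b +163.636ms=3/10b
17) 5400.0ms=99/10b +163.636ms=3/10b
18) 5563.636ms=51/5b +163.636ms=3/10b
19) 5727.273ms=21/2b +818.182ms=3/2b
Σ=12b of 12 (110bpm 3/4) — PASS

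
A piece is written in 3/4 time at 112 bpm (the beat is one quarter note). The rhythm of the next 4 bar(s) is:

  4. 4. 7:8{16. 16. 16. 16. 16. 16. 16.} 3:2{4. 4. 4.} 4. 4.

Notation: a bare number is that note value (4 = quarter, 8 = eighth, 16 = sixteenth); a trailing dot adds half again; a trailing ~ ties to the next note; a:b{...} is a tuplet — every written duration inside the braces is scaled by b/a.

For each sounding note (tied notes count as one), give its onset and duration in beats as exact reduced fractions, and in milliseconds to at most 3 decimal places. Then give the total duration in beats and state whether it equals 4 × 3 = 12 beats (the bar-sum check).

1) 0.0ms=0b +803.571ms=3/2b
2) 803.571ms=3/2b +803.571ms=3/2b
3) 1607.143ms=3b +229.592ms=3/7b
4) 1836.735ms=24/7b +229.592ms=3/7b
5) 2066.327ms=27/7b +229.592ms=3/7b
6) 2295.918ms=30/7b +229.592ms=3/7b
7) 2525.51ms=33/7b +229.592ms=3/7b
8) 2755.102ms=36/7b +229.592ms=3/7b
9) 2984.694ms=39/7b +229.592ms=3/7b
10) 3214.286ms=6b +535.714ms=1b
11) 3750.0ms=7b +535.714ms=1b
12) 4285.714ms=8b +535.714ms=1b
13) 4821.429ms=9b +803.571ms=3/2b
14) 5625.0ms=21/2b +803.571ms=3/2b
Σ=12b of 12 (112bpm 3/4) — PASS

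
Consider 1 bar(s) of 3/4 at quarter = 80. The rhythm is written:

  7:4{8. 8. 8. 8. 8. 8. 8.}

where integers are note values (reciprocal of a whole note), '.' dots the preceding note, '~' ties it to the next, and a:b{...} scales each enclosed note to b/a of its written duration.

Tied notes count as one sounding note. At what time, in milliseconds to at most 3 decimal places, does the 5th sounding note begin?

note 5 onset = 12/7b = 1285.714ms

1. 0.0ms @ 0 + 321.429ms (3/7)
2. 321.429ms @ 3/7 + 321.429ms (3/7)
3. 642.857ms @ 6/7 + 321.429ms (3/7)
4. 964.286ms @ 9/7 + 321.429ms (3/7)
5. 1285.714ms @ 12/7 + 321.429ms (3/7)
6. 1607.143ms @ 15/7 + 321.429ms (3/7)
7. 1928.571ms @ 18/7 + 321.429ms (3/7)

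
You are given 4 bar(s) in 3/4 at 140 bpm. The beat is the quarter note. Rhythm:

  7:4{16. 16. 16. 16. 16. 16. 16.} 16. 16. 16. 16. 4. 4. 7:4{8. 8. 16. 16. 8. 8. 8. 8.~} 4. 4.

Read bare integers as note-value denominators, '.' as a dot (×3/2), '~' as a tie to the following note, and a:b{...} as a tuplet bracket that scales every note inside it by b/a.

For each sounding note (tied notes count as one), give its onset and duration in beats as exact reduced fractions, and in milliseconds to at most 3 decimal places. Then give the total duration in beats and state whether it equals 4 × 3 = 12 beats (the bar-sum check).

1) 0.0ms=0b +91.837ms=3/14b
2) 91.837ms=3/14b +91.837ms=3/14b
3) 183.673ms=3/7b +91.837ms=3/14b
4) 275.51ms=9/14b +91.837ms=3/14b
5) 367.347ms=6/7b +91.837ms=3/14b
6) 459.184ms=15/14b +91.837ms=3/14b
7) 551.02ms=9/7b +91.837ms=3/14b
8) 642.857ms=3/2b +160.714ms=3/8b
9) 803.571ms=15/8b +160.714ms=3/8b
10) 964.286ms=9/4b +160.714ms=3/8b
11) 1125.0ms=21/8b +160.714ms=3/8b
12) 1285.714ms=3b +642.857ms=3/2b
13) 1928.571ms=9/2b +642.857ms=3/2b
14) 2571.429ms=6b +183.673ms=3/7b
15) 2755.102ms=45/7b +183.673ms=3/7b
16) 2938.776ms=48/7b +91.837ms=3/14b
17) 3030.612ms=99/14b +91.837ms=3/14b
18) 3122.449ms=51/7b +183.673ms=3/7b
19) 3306.122ms=54/7b +183.673ms=3/7b
20) 3489.796ms=57/7b +183.673ms=3/7b
21) 3673.469ms=60/7b +826.531ms=27/14b
22) 4500.0ms=21/2b +642.857ms=3/2b
Σ=12b of 12 (140bpm 3/4) — PASS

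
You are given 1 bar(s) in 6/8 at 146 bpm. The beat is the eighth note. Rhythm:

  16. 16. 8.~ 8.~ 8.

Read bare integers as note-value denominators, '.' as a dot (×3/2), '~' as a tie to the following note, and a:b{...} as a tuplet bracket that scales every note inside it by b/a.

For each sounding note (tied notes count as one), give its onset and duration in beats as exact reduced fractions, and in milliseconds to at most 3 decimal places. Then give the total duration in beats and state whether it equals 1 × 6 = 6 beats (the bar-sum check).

1) 0.0ms=0b +308.219ms=3/4b
2) 308.219ms=3/4b +308.219ms=3/4b
3) 616.438ms=3/2b +1849.315ms=9/2b
Σ=6b of 6 (146bpm 6/8) — PASS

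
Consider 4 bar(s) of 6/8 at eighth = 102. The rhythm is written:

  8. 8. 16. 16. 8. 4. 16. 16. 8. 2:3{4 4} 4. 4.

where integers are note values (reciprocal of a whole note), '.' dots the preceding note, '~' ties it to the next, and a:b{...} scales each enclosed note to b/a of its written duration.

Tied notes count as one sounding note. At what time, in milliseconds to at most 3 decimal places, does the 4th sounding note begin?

1. 0.0ms @ 0 + 882.353ms (3/2)
2. 882.353ms @ 3/2 + 882.353ms (3/2)
3. 1764.706ms @ 3 + 441.176ms (3/4)
4. 2205.882ms @ 15/4 + 441.176ms (3/4)
5. 2647.059ms @ 9/2 + 882.353ms (3/2)
6. 3529.412ms @ 6 + 1764.706ms (3)
7. 5294.118ms @ 9 + 441.176ms (3/4)
8. 5735.294ms @ 39/4 + 441.176ms (3/4)
9. 6176.471ms @ 21/2 + 882.353ms (3/2)
10. 7058.824ms @ 12 + 1764.706ms (3)
11. 8823.529ms @ 15 + 1764.706ms (3)
12. 10588.235ms @ 18 + 1764.706ms (3)
13. 12352.941ms @ 21 + 1764.706ms (3)

note 4 onset = 15/4b = 2205.882ms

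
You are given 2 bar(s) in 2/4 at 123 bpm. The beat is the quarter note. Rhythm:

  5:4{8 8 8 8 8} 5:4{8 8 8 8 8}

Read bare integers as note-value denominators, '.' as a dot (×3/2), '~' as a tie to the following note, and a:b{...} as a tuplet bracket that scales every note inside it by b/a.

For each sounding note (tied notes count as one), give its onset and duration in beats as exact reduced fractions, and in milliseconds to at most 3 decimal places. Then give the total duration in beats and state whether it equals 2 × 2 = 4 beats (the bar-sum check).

1) 0.0ms=0b +195.122ms=2/5b
2) 195.122ms=2/5b +195.122ms=2/5b
3) 390.244ms=4/5b +195.122ms=2/5b
4) 585.366ms=6/5b +195.122ms=2/5b
5) 780.488ms=8/5b +195.122ms=2/5b
6) 975.61ms=2b +195.122ms=2/5b
7) 1170.732ms=12/5b +195.122ms=2/5b
8) 1365.854ms=14/5b +195.122ms=2/5b
9) 1560.976ms=16/5b +195.122ms=2/5b
10) 1756.098ms=18/5b +195.122ms=2/5b
Σ=4b of 4 (123bpm 2/4) — PASS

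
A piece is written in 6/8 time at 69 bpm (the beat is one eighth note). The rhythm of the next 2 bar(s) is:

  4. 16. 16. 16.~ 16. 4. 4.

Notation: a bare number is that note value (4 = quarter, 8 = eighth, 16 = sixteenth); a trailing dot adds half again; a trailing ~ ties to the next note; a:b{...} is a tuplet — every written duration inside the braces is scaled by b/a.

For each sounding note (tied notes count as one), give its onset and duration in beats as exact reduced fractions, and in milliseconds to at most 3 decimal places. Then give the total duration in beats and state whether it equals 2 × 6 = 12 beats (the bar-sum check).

1) 0.0ms=0b +2608.696ms=3b
2) 2608.696ms=3b +652.174ms=3/4b
3) 3260.87ms=15/4b +652.174ms=3/4b
4) 3913.043ms=9/2b +1304.348ms=3/2b
5) 5217.391ms=6b +2608.696ms=3b
6) 7826.087ms=9b +2608.696ms=3b
Σ=12b of 12 (69bpm 6/8) — PASS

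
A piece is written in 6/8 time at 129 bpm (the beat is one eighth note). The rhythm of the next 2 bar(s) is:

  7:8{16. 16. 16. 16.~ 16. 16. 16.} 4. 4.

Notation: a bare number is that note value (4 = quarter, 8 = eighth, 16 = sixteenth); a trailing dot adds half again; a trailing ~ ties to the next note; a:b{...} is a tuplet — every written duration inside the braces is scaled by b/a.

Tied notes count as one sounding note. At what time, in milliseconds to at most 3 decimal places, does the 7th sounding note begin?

1. 0.0ms @ 0 + 398.671ms (6/7)
2. 398.671ms @ 6/7 + 398.671ms (6/7)
3. 797.342ms @ 12/7 + 398.671ms (6/7)
4. 1196.013ms @ 18/7 + 797.342ms (12/7)
5. 1993.355ms @ 30/7 + 398.671ms (6/7)
6. 2392.027ms @ 36/7 + 398.671ms (6/7)
7. 2790.698ms @ 6 + 1395.349ms (3)
8. 4186.047ms @ 9 + 1395.349ms (3)

note 7 onset = 6b = 2790.698ms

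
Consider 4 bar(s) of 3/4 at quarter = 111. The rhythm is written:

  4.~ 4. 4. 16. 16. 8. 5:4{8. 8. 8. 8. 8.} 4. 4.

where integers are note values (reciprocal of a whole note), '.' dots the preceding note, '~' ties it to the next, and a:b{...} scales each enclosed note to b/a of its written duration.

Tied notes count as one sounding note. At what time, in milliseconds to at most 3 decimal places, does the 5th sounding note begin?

1. 0.0ms @ 0 + 1621.622ms (3)
2. 1621.622ms @ 3 + 810.811ms (3/2)
3. 2432.432ms @ 9/2 + 202.703ms (3/8)
4. 2635.135ms @ 39/8 + 202.703ms (3/8)
5. 2837.838ms @ 21/4 + 405.405ms (3/4)
6. 3243.243ms @ 6 + 324.324ms (3/5)
7. 3567.568ms @ 33/5 + 324.324ms (3/5)
8. 3891.892ms @ 36/5 + 324.324ms (3/5)
9. 4216.216ms @ 39/5 + 324.324ms (3/5)
10. 4540.541ms @ 42/5 + 324.324ms (3/5)
11. 4864.865ms @ 9 + 810.811ms (3/2)
12. 5675.676ms @ 21/2 + 810.811ms (3/2)

note 5 onset = 21/4b = 2837.838ms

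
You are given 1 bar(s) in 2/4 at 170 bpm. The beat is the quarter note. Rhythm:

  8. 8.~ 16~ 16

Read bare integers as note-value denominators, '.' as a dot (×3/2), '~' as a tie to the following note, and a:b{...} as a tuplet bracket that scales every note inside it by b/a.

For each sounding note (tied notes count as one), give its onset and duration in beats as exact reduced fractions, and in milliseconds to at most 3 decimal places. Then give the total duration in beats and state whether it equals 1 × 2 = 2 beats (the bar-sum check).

1) 0.0ms=0b +264.706ms=3/4b
2) 264.706ms=3/4b +441.176ms=5/4b
Σ=2b of 2 (170bpm 2/4) — PASS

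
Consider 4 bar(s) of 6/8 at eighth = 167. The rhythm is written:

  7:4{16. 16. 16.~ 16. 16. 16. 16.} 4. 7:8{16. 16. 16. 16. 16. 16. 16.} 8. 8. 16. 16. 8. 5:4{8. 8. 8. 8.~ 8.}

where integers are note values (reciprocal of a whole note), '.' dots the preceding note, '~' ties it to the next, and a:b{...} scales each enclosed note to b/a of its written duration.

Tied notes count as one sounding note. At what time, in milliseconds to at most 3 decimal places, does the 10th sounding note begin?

note 10 onset = 54/7b = 2771.6ms

1. 0.0ms @ 0 + 153.978ms (3/7)
2. 153.978ms @ 3/7 + 153.978ms (3/7)
3. 307.956ms @ 6/7 + 307.956ms (6/7)
4. 615.911ms @ 12/7 + 153.978ms (3/7)
5. 769.889ms @ 15/7 + 153.978ms (3/7)
6. 923.867ms @ 18/7 + 153.978ms (3/7)
7. 1077.844ms @ 3 + 1077.844ms (3)
8. 2155.689ms @ 6 + 307.956ms (6/7)
9. 2463.644ms @ 48/7 + 307.956ms (6/7)
10. 2771.6ms @ 54/7 + 307.956ms (6/7)
11. 3079.555ms @ 60/7 + 307.956ms (6/7)
12. 3387.511ms @ 66/7 + 307.956ms (6/7)
13. 3695.466ms @ 72/7 + 307.956ms (6/7)
14. 4003.422ms @ 78/7 + 307.956ms (6/7)
15. 4311.377ms @ 12 + 538.922ms (3/2)
16. 4850.299ms @ 27/2 + 538.922ms (3/2)
17. 5389.222ms @ 15 + 269.461ms (3/4)
18. 5658.683ms @ 63/4 + 269.461ms (3/4)
19. 5928.144ms @ 33/2 + 538.922ms (3/2)
20. 6467.066ms @ 18 + 431.138ms (6/5)
21. 6898.204ms @ 96/5 + 431.138ms (6/5)
22. 7329.341ms @ 102/5 + 431.138ms (6/5)
23. 7760.479ms @ 108/5 + 862.275ms (12/5)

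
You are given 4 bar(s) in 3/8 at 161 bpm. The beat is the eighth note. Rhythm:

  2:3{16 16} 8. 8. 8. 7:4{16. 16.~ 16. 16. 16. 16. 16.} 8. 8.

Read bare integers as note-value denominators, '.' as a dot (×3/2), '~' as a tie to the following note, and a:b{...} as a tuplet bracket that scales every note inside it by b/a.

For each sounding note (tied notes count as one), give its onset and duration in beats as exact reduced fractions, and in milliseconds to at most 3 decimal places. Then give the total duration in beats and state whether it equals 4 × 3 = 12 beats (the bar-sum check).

1) 0.0ms=0b +279.503ms=3/4b
2) 279.503ms=3/4b +279.503ms=3/4b
3) 559.006ms=3/2b +559.006ms=3/2b
4) 1118.012ms=3b +559.006ms=3/2b
5) 1677.019ms=9/2b +559.006ms=3/2b
6) 2236.025ms=6b +159.716ms=3/7b
7) 2395.741ms=45/7b +319.432ms=6/7b
8) 2715.173ms=51/7b +159.716ms=3/7b
9) 2874.889ms=54/7b +159.716ms=3/7b
10) 3034.605ms=57/7b +159.716ms=3/7b
11) 3194.321ms=60/7b +159.716ms=3/7b
12) 3354.037ms=9b +559.006ms=3/2b
13) 3913.043ms=21/2b +559.006ms=3/2b
Σ=12b of 12 (161bpm 3/8) — PASS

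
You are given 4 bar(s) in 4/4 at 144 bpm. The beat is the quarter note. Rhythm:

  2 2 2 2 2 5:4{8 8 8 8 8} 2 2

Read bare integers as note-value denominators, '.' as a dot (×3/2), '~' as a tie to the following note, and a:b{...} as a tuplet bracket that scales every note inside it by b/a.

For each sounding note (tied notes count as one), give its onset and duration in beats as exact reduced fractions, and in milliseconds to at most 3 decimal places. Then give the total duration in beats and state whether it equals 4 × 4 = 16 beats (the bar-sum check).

1) 0.0ms=0b +833.333ms=2b
2) 833.333ms=2b +833.333ms=2b
3) 1666.667ms=4b +833.333ms=2b
4) 2500.0ms=6b +833.333ms=2b
5) 3333.333ms=8b +833.333ms=2b
6) 4166.667ms=10b +166.667ms=2/5b
7) 4333.333ms=52/5b +166.667ms=2/5b
8) 4500.0ms=54/5b +166.667ms=2/5b
9) 4666.667ms=56/5b +166.667ms=2/5b
10) 4833.333ms=58/5b +166.667ms=2/5b
11) 5000.0ms=12b +833.333ms=2b
12) 5833.333ms=14b +833.333ms=2b
Σ=16b of 16 (144bpm 4/4) — PASS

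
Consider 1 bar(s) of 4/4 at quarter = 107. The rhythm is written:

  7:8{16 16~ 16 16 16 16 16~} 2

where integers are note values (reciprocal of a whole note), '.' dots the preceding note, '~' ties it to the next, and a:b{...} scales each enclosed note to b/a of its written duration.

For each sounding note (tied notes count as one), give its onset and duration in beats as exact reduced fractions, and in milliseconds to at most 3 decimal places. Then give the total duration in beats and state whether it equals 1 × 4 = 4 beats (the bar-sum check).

1) 0.0ms=0b +160.214ms=2/7b
2) 160.214ms=2/7b +320.427ms=4/7b
3) 480.641ms=6/7b +160.214ms=2/7b
4) 640.854ms=8/7b +160.214ms=2/7b
5) 801.068ms=10/7b +160.214ms=2/7b
6) 961.282ms=12/7b +1281.709ms=16/7b
Σ=4b of 4 (107bpm 4/4) — PASS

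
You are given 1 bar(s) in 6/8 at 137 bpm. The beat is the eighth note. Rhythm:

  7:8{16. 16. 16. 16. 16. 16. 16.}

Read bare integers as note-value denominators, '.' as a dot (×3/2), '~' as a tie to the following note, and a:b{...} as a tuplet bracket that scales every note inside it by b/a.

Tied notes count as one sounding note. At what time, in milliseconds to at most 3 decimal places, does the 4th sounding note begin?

note 4 onset = 18/7b = 1126.173ms

1. 0.0ms @ 0 + 375.391ms (6/7)
2. 375.391ms @ 6/7 + 375.391ms (6/7)
3. 750.782ms @ 12/7 + 375.391ms (6/7)
4. 1126.173ms @ 18/7 + 375.391ms (6/7)
5. 1501.564ms @ 24/7 + 375.391ms (6/7)
6. 1876.955ms @ 30/7 + 375.391ms (6/7)
7. 2252.346ms @ 36/7 + 375.391ms (6/7)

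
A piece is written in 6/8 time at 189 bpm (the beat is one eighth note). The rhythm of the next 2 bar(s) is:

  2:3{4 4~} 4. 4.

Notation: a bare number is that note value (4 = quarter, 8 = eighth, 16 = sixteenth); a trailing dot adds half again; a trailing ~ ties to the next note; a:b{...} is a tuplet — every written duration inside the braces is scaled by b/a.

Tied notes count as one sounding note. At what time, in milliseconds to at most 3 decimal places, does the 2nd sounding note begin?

1. 0.0ms @ 0 + 952.381ms (3)
2. 952.381ms @ 3 + 1904.762ms (6)
3. 2857.143ms @ 9 + 952.381ms (3)

note 2 onset = 3b = 952.381ms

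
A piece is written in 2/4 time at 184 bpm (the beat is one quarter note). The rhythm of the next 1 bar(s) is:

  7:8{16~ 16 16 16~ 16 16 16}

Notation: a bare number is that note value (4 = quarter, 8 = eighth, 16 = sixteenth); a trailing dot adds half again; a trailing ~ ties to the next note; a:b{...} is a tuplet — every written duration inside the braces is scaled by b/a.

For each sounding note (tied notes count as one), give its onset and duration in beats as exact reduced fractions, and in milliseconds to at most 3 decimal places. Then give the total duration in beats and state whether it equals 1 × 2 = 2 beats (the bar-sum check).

1) 0.0ms=0b +186.335ms=4/7b
2) 186.335ms=4/7b +93.168ms=2/7b
3) 279.503ms=6/7b +186.335ms=4/7b
4) 465.839ms=10/7b +93.168ms=2/7b
5) 559.006ms=12/7b +93.168ms=2/7b
Σ=2b of 2 (184bpm 2/4) — PASS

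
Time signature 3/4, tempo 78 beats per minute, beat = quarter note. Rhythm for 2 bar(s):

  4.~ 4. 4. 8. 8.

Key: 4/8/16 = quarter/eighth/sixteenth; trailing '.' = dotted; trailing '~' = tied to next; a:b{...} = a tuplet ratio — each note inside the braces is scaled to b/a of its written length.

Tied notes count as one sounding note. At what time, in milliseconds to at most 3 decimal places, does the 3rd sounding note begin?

1. 0.0ms @ 0 + 2307.692ms (3)
2. 2307.692ms @ 3 + 1153.846ms (3/2)
3. 3461.538ms @ 9/2 + 576.923ms (3/4)
4. 4038.462ms @ 21/4 + 576.923ms (3/4)

note 3 onset = 9/2b = 3461.538ms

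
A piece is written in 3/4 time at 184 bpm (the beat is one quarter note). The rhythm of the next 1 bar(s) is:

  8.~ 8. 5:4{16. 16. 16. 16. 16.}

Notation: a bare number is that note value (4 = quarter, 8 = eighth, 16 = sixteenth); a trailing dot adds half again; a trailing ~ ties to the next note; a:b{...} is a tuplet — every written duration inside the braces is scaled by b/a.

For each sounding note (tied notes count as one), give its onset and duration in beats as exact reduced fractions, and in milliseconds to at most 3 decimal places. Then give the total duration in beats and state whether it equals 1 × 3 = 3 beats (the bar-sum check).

1) 0.0ms=0b +489.13ms=3/2b
2) 489.13ms=3/2b +97.826ms=3/10b
3) 586.957ms=9/5b +97.826ms=3/10b
4) 684.783ms=21/10b +97.826ms=3/10b
5) 782.609ms=12/5b +97.826ms=3/10b
6) 880.435ms=27/10b +97.826ms=3/10b
Σ=3b of 3 (184bpm 3/4) — PASS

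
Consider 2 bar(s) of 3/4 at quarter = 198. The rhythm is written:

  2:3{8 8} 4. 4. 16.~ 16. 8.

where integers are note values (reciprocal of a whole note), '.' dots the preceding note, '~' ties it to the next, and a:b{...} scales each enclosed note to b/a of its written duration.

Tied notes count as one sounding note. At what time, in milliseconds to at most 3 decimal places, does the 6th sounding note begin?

1. 0.0ms @ 0 + 227.273ms (3/4)
2. 227.273ms @ 3/4 + 227.273ms (3/4)
3. 454.545ms @ 3/2 + 454.545ms (3/2)
4. 909.091ms @ 3 + 454.545ms (3/2)
5. 1363.636ms @ 9/2 + 227.273ms (3/4)
6. 1590.909ms @ 21/4 + 227.273ms (3/4)

note 6 onset = 21/4b = 1590.909ms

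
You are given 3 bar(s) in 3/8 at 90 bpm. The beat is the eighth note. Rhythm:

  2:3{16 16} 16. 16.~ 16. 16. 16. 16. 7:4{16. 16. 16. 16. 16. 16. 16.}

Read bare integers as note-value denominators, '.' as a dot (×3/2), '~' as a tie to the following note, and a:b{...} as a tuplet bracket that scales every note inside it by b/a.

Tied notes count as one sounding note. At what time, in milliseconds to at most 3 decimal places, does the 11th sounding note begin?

1. 0.0ms @ 0 + 500.0ms (3/4)
2. 500.0ms @ 3/4 + 500.0ms (3/4)
3. 1000.0ms @ 3/2 + 500.0ms (3/4)
4. 1500.0ms @ 9/4 + 1000.0ms (3/2)
5. 2500.0ms @ 15/4 + 500.0ms (3/4)
6. 3000.0ms @ 9/2 + 500.0ms (3/4)
7. 3500.0ms @ 21/4 + 500.0ms (3/4)
8. 4000.0ms @ 6 + 285.714ms (3/7)
9. 4285.714ms @ 45/7 + 285.714ms (3/7)
10. 4571.429ms @ 48/7 + 285.714ms (3/7)
11. 4857.143ms @ 51/7 + 285.714ms (3/7)
12. 5142.857ms @ 54/7 + 285.714ms (3/7)
13. 5428.571ms @ 57/7 + 285.714ms (3/7)
14. 5714.286ms @ 60/7 + 285.714ms (3/7)

note 11 onset = 51/7b = 4857.143ms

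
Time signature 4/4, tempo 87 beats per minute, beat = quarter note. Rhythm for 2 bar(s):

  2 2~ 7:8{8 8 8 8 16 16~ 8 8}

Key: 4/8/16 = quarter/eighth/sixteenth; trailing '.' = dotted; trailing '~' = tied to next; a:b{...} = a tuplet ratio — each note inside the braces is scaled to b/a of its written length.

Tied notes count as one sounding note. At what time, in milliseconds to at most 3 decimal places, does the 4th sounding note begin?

1. 0.0ms @ 0 + 1379.31ms (2)
2. 1379.31ms @ 2 + 1773.399ms (18/7)
3. 3152.709ms @ 32/7 + 394.089ms (4/7)
4. 3546.798ms @ 36/7 + 394.089ms (4/7)
5. 3940.887ms @ 40/7 + 394.089ms (4/7)
6. 4334.975ms @ 44/7 + 197.044ms (2/7)
7. 4532.02ms @ 46/7 + 591.133ms (6/7)
8. 5123.153ms @ 52/7 + 394.089ms (4/7)

note 4 onset = 36/7b = 3546.798ms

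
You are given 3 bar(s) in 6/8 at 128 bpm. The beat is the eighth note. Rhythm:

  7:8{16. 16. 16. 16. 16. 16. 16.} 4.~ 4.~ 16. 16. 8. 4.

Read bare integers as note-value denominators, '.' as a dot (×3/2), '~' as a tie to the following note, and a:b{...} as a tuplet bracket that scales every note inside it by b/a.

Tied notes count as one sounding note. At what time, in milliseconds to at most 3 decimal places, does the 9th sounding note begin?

1. 0.0ms @ 0 + 401.786ms (6/7)
2. 401.786ms @ 6/7 + 401.786ms (6/7)
3. 803.571ms @ 12/7 + 401.786ms (6/7)
4. 1205.357ms @ 18/7 + 401.786ms (6/7)
5. 1607.143ms @ 24/7 + 401.786ms (6/7)
6. 2008.929ms @ 30/7 + 401.786ms (6/7)
7. 2410.714ms @ 36/7 + 401.786ms (6/7)
8. 2812.5ms @ 6 + 3164.062ms (27/4)
9. 5976.562ms @ 51/4 + 351.562ms (3/4)
10. 6328.125ms @ 27/2 + 703.125ms (3/2)
11. 7031.25ms @ 15 + 1406.25ms (3)

note 9 onset = 51/4b = 5976.562ms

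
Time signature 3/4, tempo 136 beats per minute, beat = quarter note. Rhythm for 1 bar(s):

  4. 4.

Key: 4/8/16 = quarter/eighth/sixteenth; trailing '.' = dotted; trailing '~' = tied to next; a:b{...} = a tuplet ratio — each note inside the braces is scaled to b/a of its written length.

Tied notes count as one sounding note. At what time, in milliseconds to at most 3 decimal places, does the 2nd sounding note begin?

1. 0.0ms @ 0 + 661.765ms (3/2)
2. 661.765ms @ 3/2 + 661.765ms (3/2)

note 2 onset = 3/2b = 661.765ms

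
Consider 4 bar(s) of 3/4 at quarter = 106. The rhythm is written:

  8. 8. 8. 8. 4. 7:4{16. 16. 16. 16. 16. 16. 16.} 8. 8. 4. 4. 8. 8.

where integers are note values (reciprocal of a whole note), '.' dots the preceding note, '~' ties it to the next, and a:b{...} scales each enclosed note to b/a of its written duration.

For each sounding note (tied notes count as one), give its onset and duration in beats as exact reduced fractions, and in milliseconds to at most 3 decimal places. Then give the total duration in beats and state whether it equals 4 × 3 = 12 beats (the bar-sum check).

1) 0.0ms=0b +424.528ms=3/4b
2) 424.528ms=3/4b +424.528ms=3/4b
3) 849.057ms=3/2b +424.528ms=3/4b
4) 1273.585ms=9/4b +424.528ms=3/4b
5) 1698.113ms=3b +849.057ms=3/2b
6) 2547.17ms=9/2b +121.294ms=3/14b
7) 2668.464ms=33/7b +121.294ms=3/14b
8) 2789.757ms=69/14b +121.294ms=3/14b
9) 2911.051ms=36/7b +121.294ms=3/14b
10) 3032.345ms=75/14b +121.294ms=3/14b
11) 3153.639ms=39/7b +121.294ms=3/14b
12) 3274.933ms=81/14b +121.294ms=3/14b
13) 3396.226ms=6b +424.528ms=3/4b
14) 3820.755ms=27/4b +424.528ms=3/4b
15) 4245.283ms=15/2b +849.057ms=3/2b
16) 5094.34ms=9b +849.057ms=3/2b
17) 5943.396ms=21/2b +424.528ms=3/4b
18) 6367.925ms=45/4b +424.528ms=3/4b
Σ=12b of 12 (106bpm 3/4) — PASS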